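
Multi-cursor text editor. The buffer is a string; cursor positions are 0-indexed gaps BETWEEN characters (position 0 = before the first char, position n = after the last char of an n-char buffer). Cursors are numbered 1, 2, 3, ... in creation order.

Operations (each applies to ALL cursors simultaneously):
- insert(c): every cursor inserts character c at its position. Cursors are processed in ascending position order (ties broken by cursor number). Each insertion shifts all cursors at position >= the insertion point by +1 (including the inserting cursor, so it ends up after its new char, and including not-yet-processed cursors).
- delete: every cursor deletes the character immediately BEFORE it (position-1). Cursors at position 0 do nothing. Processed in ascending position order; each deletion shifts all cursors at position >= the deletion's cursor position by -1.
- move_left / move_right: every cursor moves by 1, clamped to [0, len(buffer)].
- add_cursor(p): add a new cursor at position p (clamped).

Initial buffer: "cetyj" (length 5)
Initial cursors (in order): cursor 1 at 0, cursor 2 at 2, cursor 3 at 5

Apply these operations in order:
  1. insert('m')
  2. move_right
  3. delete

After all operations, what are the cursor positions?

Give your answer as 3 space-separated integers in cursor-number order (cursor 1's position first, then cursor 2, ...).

Answer: 1 3 5

Derivation:
After op 1 (insert('m')): buffer="mcemtyjm" (len 8), cursors c1@1 c2@4 c3@8, authorship 1..2...3
After op 2 (move_right): buffer="mcemtyjm" (len 8), cursors c1@2 c2@5 c3@8, authorship 1..2...3
After op 3 (delete): buffer="memyj" (len 5), cursors c1@1 c2@3 c3@5, authorship 1.2..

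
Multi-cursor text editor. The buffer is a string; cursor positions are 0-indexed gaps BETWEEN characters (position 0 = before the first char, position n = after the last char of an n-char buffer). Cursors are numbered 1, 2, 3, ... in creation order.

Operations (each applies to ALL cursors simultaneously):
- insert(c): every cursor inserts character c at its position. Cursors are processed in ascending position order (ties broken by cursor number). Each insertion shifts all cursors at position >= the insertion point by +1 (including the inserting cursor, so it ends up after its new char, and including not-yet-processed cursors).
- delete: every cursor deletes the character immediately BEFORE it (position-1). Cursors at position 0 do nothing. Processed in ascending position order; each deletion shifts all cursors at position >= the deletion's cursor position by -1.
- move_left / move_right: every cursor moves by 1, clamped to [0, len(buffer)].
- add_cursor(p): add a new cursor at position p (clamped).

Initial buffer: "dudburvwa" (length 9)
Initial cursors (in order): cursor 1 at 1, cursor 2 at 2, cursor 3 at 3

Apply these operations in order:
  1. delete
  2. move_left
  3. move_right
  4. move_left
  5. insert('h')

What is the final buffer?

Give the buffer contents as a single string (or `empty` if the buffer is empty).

Answer: hhhburvwa

Derivation:
After op 1 (delete): buffer="burvwa" (len 6), cursors c1@0 c2@0 c3@0, authorship ......
After op 2 (move_left): buffer="burvwa" (len 6), cursors c1@0 c2@0 c3@0, authorship ......
After op 3 (move_right): buffer="burvwa" (len 6), cursors c1@1 c2@1 c3@1, authorship ......
After op 4 (move_left): buffer="burvwa" (len 6), cursors c1@0 c2@0 c3@0, authorship ......
After op 5 (insert('h')): buffer="hhhburvwa" (len 9), cursors c1@3 c2@3 c3@3, authorship 123......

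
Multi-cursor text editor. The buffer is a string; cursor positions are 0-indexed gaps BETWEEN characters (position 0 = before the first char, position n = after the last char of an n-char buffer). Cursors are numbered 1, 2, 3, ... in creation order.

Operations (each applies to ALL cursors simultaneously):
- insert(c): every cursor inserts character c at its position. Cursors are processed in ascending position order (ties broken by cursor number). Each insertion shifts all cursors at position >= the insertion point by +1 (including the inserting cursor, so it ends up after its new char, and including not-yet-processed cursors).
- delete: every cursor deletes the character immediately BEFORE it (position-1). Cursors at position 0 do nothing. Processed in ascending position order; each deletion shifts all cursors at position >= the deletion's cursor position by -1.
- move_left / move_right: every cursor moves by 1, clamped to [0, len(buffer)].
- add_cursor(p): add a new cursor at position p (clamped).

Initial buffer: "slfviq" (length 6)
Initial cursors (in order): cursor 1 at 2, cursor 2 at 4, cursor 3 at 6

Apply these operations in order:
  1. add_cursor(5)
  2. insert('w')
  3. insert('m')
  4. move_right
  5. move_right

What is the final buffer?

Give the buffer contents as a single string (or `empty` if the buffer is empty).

Answer: slwmfvwmiwmqwm

Derivation:
After op 1 (add_cursor(5)): buffer="slfviq" (len 6), cursors c1@2 c2@4 c4@5 c3@6, authorship ......
After op 2 (insert('w')): buffer="slwfvwiwqw" (len 10), cursors c1@3 c2@6 c4@8 c3@10, authorship ..1..2.4.3
After op 3 (insert('m')): buffer="slwmfvwmiwmqwm" (len 14), cursors c1@4 c2@8 c4@11 c3@14, authorship ..11..22.44.33
After op 4 (move_right): buffer="slwmfvwmiwmqwm" (len 14), cursors c1@5 c2@9 c4@12 c3@14, authorship ..11..22.44.33
After op 5 (move_right): buffer="slwmfvwmiwmqwm" (len 14), cursors c1@6 c2@10 c4@13 c3@14, authorship ..11..22.44.33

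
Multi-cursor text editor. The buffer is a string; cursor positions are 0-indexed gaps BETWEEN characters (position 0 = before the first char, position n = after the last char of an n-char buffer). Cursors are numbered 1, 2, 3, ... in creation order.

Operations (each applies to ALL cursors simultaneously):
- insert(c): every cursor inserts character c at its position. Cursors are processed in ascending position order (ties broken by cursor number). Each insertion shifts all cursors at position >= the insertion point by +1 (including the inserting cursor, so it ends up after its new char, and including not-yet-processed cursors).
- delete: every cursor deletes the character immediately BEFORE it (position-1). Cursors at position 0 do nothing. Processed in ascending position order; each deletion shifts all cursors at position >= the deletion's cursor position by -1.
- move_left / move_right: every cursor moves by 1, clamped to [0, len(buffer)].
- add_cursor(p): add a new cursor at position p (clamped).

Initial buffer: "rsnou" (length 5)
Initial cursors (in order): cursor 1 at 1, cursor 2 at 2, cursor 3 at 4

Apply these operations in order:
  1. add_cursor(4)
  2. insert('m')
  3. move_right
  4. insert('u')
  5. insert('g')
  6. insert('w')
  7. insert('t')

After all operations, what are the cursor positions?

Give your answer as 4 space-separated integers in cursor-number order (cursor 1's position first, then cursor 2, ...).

Answer: 7 13 25 25

Derivation:
After op 1 (add_cursor(4)): buffer="rsnou" (len 5), cursors c1@1 c2@2 c3@4 c4@4, authorship .....
After op 2 (insert('m')): buffer="rmsmnommu" (len 9), cursors c1@2 c2@4 c3@8 c4@8, authorship .1.2..34.
After op 3 (move_right): buffer="rmsmnommu" (len 9), cursors c1@3 c2@5 c3@9 c4@9, authorship .1.2..34.
After op 4 (insert('u')): buffer="rmsumnuommuuu" (len 13), cursors c1@4 c2@7 c3@13 c4@13, authorship .1.12.2.34.34
After op 5 (insert('g')): buffer="rmsugmnugommuuugg" (len 17), cursors c1@5 c2@9 c3@17 c4@17, authorship .1.112.22.34.3434
After op 6 (insert('w')): buffer="rmsugwmnugwommuuuggww" (len 21), cursors c1@6 c2@11 c3@21 c4@21, authorship .1.1112.222.34.343434
After op 7 (insert('t')): buffer="rmsugwtmnugwtommuuuggwwtt" (len 25), cursors c1@7 c2@13 c3@25 c4@25, authorship .1.11112.2222.34.34343434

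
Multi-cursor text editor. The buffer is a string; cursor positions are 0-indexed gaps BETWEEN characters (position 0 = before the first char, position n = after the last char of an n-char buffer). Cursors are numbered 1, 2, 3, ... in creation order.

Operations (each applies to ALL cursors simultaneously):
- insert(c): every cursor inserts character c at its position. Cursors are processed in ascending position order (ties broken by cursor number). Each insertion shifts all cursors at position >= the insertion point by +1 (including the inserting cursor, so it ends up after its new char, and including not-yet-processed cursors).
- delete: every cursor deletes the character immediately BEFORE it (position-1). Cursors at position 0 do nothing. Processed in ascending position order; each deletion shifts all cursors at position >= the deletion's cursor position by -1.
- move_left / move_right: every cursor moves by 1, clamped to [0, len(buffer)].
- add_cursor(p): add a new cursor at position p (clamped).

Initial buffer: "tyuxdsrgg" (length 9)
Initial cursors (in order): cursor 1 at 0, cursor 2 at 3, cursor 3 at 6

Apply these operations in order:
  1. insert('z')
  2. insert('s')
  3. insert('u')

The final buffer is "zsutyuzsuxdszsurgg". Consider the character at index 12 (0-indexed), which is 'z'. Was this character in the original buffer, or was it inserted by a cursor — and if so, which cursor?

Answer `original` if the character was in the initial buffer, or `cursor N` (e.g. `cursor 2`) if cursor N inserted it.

After op 1 (insert('z')): buffer="ztyuzxdszrgg" (len 12), cursors c1@1 c2@5 c3@9, authorship 1...2...3...
After op 2 (insert('s')): buffer="zstyuzsxdszsrgg" (len 15), cursors c1@2 c2@7 c3@12, authorship 11...22...33...
After op 3 (insert('u')): buffer="zsutyuzsuxdszsurgg" (len 18), cursors c1@3 c2@9 c3@15, authorship 111...222...333...
Authorship (.=original, N=cursor N): 1 1 1 . . . 2 2 2 . . . 3 3 3 . . .
Index 12: author = 3

Answer: cursor 3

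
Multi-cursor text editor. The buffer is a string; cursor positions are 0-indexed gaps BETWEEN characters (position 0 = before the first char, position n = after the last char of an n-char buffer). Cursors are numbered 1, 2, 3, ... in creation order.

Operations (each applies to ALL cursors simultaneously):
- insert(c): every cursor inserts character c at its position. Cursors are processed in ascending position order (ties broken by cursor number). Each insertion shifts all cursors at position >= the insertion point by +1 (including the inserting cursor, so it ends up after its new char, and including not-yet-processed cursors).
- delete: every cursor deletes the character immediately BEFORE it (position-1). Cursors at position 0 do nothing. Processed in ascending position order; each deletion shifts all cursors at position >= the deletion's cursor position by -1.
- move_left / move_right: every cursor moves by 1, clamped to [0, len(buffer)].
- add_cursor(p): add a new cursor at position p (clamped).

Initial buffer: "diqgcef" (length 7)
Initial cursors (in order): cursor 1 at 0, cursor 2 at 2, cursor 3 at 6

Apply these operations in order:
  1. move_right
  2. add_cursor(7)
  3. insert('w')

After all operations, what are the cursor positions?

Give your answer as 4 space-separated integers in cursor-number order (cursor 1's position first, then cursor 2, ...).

After op 1 (move_right): buffer="diqgcef" (len 7), cursors c1@1 c2@3 c3@7, authorship .......
After op 2 (add_cursor(7)): buffer="diqgcef" (len 7), cursors c1@1 c2@3 c3@7 c4@7, authorship .......
After op 3 (insert('w')): buffer="dwiqwgcefww" (len 11), cursors c1@2 c2@5 c3@11 c4@11, authorship .1..2....34

Answer: 2 5 11 11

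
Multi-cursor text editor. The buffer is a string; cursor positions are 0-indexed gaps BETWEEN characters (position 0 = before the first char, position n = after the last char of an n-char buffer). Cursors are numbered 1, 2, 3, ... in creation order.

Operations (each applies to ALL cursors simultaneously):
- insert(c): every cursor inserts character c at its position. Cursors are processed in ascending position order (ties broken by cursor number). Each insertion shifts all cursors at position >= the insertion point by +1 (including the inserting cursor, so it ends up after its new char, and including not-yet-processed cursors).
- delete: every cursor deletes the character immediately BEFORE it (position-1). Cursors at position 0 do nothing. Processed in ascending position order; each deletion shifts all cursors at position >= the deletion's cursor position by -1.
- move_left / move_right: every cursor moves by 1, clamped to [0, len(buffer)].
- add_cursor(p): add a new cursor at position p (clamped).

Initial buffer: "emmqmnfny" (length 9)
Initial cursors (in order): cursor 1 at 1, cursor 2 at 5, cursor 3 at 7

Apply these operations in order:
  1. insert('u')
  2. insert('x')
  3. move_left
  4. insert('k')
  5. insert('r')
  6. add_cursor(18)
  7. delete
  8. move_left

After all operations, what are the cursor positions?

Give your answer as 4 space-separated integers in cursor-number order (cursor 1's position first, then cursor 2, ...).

After op 1 (insert('u')): buffer="eummqmunfuny" (len 12), cursors c1@2 c2@7 c3@10, authorship .1....2..3..
After op 2 (insert('x')): buffer="euxmmqmuxnfuxny" (len 15), cursors c1@3 c2@9 c3@13, authorship .11....22..33..
After op 3 (move_left): buffer="euxmmqmuxnfuxny" (len 15), cursors c1@2 c2@8 c3@12, authorship .11....22..33..
After op 4 (insert('k')): buffer="eukxmmqmukxnfukxny" (len 18), cursors c1@3 c2@10 c3@15, authorship .111....222..333..
After op 5 (insert('r')): buffer="eukrxmmqmukrxnfukrxny" (len 21), cursors c1@4 c2@12 c3@18, authorship .1111....2222..3333..
After op 6 (add_cursor(18)): buffer="eukrxmmqmukrxnfukrxny" (len 21), cursors c1@4 c2@12 c3@18 c4@18, authorship .1111....2222..3333..
After op 7 (delete): buffer="eukxmmqmukxnfuxny" (len 17), cursors c1@3 c2@10 c3@14 c4@14, authorship .111....222..33..
After op 8 (move_left): buffer="eukxmmqmukxnfuxny" (len 17), cursors c1@2 c2@9 c3@13 c4@13, authorship .111....222..33..

Answer: 2 9 13 13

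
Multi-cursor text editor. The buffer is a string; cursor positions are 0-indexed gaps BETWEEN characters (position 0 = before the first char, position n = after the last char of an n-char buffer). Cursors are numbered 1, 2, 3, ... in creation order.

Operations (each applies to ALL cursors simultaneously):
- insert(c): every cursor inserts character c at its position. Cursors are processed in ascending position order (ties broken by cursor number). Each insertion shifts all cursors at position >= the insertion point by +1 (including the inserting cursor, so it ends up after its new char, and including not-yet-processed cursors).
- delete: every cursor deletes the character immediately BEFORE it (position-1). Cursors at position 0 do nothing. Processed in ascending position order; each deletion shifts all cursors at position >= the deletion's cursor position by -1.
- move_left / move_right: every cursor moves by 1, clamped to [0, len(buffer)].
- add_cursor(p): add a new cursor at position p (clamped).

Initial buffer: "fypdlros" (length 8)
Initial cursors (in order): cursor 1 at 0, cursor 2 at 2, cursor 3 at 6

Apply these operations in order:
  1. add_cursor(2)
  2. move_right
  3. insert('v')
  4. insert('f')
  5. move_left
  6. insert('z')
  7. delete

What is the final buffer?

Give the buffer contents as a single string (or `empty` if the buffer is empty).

After op 1 (add_cursor(2)): buffer="fypdlros" (len 8), cursors c1@0 c2@2 c4@2 c3@6, authorship ........
After op 2 (move_right): buffer="fypdlros" (len 8), cursors c1@1 c2@3 c4@3 c3@7, authorship ........
After op 3 (insert('v')): buffer="fvypvvdlrovs" (len 12), cursors c1@2 c2@6 c4@6 c3@11, authorship .1..24....3.
After op 4 (insert('f')): buffer="fvfypvvffdlrovfs" (len 16), cursors c1@3 c2@9 c4@9 c3@15, authorship .11..2424....33.
After op 5 (move_left): buffer="fvfypvvffdlrovfs" (len 16), cursors c1@2 c2@8 c4@8 c3@14, authorship .11..2424....33.
After op 6 (insert('z')): buffer="fvzfypvvfzzfdlrovzfs" (len 20), cursors c1@3 c2@11 c4@11 c3@18, authorship .111..242244....333.
After op 7 (delete): buffer="fvfypvvffdlrovfs" (len 16), cursors c1@2 c2@8 c4@8 c3@14, authorship .11..2424....33.

Answer: fvfypvvffdlrovfs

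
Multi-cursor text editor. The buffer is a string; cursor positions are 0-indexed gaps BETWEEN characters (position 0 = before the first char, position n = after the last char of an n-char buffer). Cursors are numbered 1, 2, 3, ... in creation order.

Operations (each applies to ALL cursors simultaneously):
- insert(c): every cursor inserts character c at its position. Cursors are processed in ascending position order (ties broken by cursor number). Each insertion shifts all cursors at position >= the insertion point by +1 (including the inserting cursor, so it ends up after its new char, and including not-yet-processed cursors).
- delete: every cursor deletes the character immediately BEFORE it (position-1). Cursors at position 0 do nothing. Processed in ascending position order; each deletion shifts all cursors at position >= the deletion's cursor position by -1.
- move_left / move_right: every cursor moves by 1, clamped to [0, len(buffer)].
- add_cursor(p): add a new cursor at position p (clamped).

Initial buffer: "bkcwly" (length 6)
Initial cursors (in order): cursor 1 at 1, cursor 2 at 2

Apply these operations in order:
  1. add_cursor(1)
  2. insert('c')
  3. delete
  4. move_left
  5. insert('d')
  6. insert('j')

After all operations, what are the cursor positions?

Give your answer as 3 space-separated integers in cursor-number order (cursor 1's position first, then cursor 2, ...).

Answer: 4 7 4

Derivation:
After op 1 (add_cursor(1)): buffer="bkcwly" (len 6), cursors c1@1 c3@1 c2@2, authorship ......
After op 2 (insert('c')): buffer="bcckccwly" (len 9), cursors c1@3 c3@3 c2@5, authorship .13.2....
After op 3 (delete): buffer="bkcwly" (len 6), cursors c1@1 c3@1 c2@2, authorship ......
After op 4 (move_left): buffer="bkcwly" (len 6), cursors c1@0 c3@0 c2@1, authorship ......
After op 5 (insert('d')): buffer="ddbdkcwly" (len 9), cursors c1@2 c3@2 c2@4, authorship 13.2.....
After op 6 (insert('j')): buffer="ddjjbdjkcwly" (len 12), cursors c1@4 c3@4 c2@7, authorship 1313.22.....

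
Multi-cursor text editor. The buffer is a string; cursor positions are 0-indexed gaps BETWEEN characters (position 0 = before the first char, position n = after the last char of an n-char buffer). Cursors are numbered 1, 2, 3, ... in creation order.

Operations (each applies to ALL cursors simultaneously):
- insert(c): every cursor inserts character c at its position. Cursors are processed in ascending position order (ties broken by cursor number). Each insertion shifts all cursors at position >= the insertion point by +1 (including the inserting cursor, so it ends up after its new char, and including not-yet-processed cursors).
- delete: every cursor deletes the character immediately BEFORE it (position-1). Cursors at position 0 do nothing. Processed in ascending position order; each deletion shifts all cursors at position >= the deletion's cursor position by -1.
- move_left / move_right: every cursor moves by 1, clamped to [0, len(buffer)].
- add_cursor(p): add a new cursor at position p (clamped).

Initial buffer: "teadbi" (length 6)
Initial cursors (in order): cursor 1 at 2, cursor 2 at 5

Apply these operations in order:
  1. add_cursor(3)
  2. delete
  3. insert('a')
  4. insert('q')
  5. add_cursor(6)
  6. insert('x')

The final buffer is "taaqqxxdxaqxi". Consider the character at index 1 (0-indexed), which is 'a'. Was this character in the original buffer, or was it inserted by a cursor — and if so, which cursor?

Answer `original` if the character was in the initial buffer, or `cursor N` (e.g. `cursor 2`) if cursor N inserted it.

Answer: cursor 1

Derivation:
After op 1 (add_cursor(3)): buffer="teadbi" (len 6), cursors c1@2 c3@3 c2@5, authorship ......
After op 2 (delete): buffer="tdi" (len 3), cursors c1@1 c3@1 c2@2, authorship ...
After op 3 (insert('a')): buffer="taadai" (len 6), cursors c1@3 c3@3 c2@5, authorship .13.2.
After op 4 (insert('q')): buffer="taaqqdaqi" (len 9), cursors c1@5 c3@5 c2@8, authorship .1313.22.
After op 5 (add_cursor(6)): buffer="taaqqdaqi" (len 9), cursors c1@5 c3@5 c4@6 c2@8, authorship .1313.22.
After op 6 (insert('x')): buffer="taaqqxxdxaqxi" (len 13), cursors c1@7 c3@7 c4@9 c2@12, authorship .131313.4222.
Authorship (.=original, N=cursor N): . 1 3 1 3 1 3 . 4 2 2 2 .
Index 1: author = 1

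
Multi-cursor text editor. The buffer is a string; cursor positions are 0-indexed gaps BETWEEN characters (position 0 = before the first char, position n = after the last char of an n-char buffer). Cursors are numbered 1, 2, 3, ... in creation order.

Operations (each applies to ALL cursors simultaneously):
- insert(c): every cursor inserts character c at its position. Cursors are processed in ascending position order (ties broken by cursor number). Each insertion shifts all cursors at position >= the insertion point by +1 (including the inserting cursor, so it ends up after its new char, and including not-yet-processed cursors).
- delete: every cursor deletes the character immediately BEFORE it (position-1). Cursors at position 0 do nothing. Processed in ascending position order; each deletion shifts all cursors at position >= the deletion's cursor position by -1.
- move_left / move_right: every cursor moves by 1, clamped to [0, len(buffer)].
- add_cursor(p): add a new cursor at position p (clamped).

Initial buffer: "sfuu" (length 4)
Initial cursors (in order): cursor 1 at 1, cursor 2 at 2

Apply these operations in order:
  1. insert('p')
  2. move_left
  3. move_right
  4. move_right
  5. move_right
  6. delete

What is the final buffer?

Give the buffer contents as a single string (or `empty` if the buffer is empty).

After op 1 (insert('p')): buffer="spfpuu" (len 6), cursors c1@2 c2@4, authorship .1.2..
After op 2 (move_left): buffer="spfpuu" (len 6), cursors c1@1 c2@3, authorship .1.2..
After op 3 (move_right): buffer="spfpuu" (len 6), cursors c1@2 c2@4, authorship .1.2..
After op 4 (move_right): buffer="spfpuu" (len 6), cursors c1@3 c2@5, authorship .1.2..
After op 5 (move_right): buffer="spfpuu" (len 6), cursors c1@4 c2@6, authorship .1.2..
After op 6 (delete): buffer="spfu" (len 4), cursors c1@3 c2@4, authorship .1..

Answer: spfu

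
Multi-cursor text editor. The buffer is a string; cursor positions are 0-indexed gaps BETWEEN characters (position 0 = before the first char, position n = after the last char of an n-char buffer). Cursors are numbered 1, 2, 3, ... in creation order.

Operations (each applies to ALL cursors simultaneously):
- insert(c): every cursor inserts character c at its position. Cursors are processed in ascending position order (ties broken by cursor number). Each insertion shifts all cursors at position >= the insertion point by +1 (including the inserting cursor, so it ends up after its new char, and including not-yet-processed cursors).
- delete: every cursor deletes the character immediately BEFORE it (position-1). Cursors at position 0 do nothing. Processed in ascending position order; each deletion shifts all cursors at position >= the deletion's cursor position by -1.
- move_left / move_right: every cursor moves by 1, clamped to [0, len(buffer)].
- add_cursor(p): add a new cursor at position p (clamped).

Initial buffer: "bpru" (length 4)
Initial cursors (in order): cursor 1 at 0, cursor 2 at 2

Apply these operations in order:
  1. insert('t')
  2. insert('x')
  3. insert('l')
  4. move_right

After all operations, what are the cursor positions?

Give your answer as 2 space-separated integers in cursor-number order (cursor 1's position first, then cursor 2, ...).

After op 1 (insert('t')): buffer="tbptru" (len 6), cursors c1@1 c2@4, authorship 1..2..
After op 2 (insert('x')): buffer="txbptxru" (len 8), cursors c1@2 c2@6, authorship 11..22..
After op 3 (insert('l')): buffer="txlbptxlru" (len 10), cursors c1@3 c2@8, authorship 111..222..
After op 4 (move_right): buffer="txlbptxlru" (len 10), cursors c1@4 c2@9, authorship 111..222..

Answer: 4 9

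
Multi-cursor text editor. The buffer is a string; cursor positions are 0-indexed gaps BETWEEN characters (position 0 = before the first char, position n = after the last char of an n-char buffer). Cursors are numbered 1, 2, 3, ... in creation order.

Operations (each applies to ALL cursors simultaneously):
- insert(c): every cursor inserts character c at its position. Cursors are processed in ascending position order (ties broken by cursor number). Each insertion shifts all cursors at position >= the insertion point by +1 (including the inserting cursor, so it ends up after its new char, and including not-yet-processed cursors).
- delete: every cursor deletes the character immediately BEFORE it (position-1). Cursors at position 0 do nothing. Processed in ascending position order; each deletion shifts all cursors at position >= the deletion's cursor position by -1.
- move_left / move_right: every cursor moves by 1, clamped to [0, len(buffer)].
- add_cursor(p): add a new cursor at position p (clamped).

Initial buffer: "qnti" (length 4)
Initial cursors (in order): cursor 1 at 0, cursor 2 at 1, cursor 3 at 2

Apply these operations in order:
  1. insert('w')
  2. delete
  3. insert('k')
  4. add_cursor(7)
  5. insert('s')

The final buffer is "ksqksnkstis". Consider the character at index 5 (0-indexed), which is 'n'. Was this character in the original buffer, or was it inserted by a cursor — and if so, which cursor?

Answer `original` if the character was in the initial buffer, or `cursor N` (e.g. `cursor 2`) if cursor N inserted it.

After op 1 (insert('w')): buffer="wqwnwti" (len 7), cursors c1@1 c2@3 c3@5, authorship 1.2.3..
After op 2 (delete): buffer="qnti" (len 4), cursors c1@0 c2@1 c3@2, authorship ....
After op 3 (insert('k')): buffer="kqknkti" (len 7), cursors c1@1 c2@3 c3@5, authorship 1.2.3..
After op 4 (add_cursor(7)): buffer="kqknkti" (len 7), cursors c1@1 c2@3 c3@5 c4@7, authorship 1.2.3..
After op 5 (insert('s')): buffer="ksqksnkstis" (len 11), cursors c1@2 c2@5 c3@8 c4@11, authorship 11.22.33..4
Authorship (.=original, N=cursor N): 1 1 . 2 2 . 3 3 . . 4
Index 5: author = original

Answer: original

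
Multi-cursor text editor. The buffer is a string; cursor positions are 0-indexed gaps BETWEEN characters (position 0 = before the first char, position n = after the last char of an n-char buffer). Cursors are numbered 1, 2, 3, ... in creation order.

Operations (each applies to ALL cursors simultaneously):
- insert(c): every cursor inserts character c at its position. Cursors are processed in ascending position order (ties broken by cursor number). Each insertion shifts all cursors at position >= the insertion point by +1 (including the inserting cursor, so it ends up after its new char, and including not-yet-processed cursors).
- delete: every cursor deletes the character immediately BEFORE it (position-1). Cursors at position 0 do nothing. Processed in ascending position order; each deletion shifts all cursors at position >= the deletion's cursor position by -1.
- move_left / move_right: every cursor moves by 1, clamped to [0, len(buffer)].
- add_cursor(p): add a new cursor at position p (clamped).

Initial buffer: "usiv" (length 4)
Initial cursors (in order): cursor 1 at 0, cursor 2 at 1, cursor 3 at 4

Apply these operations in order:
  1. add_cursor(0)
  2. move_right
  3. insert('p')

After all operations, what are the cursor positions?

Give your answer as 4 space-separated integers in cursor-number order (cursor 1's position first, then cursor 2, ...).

Answer: 3 5 8 3

Derivation:
After op 1 (add_cursor(0)): buffer="usiv" (len 4), cursors c1@0 c4@0 c2@1 c3@4, authorship ....
After op 2 (move_right): buffer="usiv" (len 4), cursors c1@1 c4@1 c2@2 c3@4, authorship ....
After op 3 (insert('p')): buffer="uppspivp" (len 8), cursors c1@3 c4@3 c2@5 c3@8, authorship .14.2..3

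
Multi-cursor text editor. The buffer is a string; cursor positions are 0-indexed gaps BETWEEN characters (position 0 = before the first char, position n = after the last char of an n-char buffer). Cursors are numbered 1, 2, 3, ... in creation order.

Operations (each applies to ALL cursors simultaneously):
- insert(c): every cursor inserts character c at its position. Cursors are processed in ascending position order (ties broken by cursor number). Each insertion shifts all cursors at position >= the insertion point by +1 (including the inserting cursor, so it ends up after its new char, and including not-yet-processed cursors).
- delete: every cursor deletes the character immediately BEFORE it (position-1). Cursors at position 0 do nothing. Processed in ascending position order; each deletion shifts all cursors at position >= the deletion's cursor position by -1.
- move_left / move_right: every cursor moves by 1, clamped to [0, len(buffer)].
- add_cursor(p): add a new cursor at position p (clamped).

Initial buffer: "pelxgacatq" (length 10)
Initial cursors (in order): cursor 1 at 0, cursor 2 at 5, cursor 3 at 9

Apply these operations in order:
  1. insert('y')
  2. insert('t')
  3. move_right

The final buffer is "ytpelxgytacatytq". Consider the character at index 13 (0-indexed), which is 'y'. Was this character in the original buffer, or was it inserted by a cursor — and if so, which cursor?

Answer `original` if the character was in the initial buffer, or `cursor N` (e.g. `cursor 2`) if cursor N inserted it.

Answer: cursor 3

Derivation:
After op 1 (insert('y')): buffer="ypelxgyacatyq" (len 13), cursors c1@1 c2@7 c3@12, authorship 1.....2....3.
After op 2 (insert('t')): buffer="ytpelxgytacatytq" (len 16), cursors c1@2 c2@9 c3@15, authorship 11.....22....33.
After op 3 (move_right): buffer="ytpelxgytacatytq" (len 16), cursors c1@3 c2@10 c3@16, authorship 11.....22....33.
Authorship (.=original, N=cursor N): 1 1 . . . . . 2 2 . . . . 3 3 .
Index 13: author = 3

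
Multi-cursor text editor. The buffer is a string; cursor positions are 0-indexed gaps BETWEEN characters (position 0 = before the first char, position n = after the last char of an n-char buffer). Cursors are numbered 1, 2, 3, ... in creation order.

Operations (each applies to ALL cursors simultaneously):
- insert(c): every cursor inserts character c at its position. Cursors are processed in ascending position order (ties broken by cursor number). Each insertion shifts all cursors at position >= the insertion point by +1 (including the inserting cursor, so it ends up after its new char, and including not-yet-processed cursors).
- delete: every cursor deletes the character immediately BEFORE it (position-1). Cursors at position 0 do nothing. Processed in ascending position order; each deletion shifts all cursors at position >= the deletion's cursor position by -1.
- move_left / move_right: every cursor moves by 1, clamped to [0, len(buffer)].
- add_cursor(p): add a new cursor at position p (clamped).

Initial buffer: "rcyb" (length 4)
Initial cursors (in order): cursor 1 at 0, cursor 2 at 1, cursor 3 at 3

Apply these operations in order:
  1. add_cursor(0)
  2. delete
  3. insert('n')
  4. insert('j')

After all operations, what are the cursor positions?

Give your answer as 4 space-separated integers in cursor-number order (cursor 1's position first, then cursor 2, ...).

Answer: 6 6 9 6

Derivation:
After op 1 (add_cursor(0)): buffer="rcyb" (len 4), cursors c1@0 c4@0 c2@1 c3@3, authorship ....
After op 2 (delete): buffer="cb" (len 2), cursors c1@0 c2@0 c4@0 c3@1, authorship ..
After op 3 (insert('n')): buffer="nnncnb" (len 6), cursors c1@3 c2@3 c4@3 c3@5, authorship 124.3.
After op 4 (insert('j')): buffer="nnnjjjcnjb" (len 10), cursors c1@6 c2@6 c4@6 c3@9, authorship 124124.33.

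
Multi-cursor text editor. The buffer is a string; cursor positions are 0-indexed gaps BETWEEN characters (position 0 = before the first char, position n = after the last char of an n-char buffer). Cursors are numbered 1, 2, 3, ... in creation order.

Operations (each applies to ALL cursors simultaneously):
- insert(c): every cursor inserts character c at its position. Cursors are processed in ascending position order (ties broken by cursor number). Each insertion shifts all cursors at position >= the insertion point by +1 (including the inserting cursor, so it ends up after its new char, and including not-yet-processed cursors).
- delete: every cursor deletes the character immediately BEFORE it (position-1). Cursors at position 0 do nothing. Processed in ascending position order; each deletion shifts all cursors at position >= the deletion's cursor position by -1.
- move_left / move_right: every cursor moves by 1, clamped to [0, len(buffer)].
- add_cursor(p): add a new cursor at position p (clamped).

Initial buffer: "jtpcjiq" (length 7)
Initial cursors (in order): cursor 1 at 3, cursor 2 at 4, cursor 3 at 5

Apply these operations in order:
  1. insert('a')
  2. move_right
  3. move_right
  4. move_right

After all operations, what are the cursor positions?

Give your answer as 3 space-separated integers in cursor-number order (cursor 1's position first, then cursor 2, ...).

Answer: 7 9 10

Derivation:
After op 1 (insert('a')): buffer="jtpacajaiq" (len 10), cursors c1@4 c2@6 c3@8, authorship ...1.2.3..
After op 2 (move_right): buffer="jtpacajaiq" (len 10), cursors c1@5 c2@7 c3@9, authorship ...1.2.3..
After op 3 (move_right): buffer="jtpacajaiq" (len 10), cursors c1@6 c2@8 c3@10, authorship ...1.2.3..
After op 4 (move_right): buffer="jtpacajaiq" (len 10), cursors c1@7 c2@9 c3@10, authorship ...1.2.3..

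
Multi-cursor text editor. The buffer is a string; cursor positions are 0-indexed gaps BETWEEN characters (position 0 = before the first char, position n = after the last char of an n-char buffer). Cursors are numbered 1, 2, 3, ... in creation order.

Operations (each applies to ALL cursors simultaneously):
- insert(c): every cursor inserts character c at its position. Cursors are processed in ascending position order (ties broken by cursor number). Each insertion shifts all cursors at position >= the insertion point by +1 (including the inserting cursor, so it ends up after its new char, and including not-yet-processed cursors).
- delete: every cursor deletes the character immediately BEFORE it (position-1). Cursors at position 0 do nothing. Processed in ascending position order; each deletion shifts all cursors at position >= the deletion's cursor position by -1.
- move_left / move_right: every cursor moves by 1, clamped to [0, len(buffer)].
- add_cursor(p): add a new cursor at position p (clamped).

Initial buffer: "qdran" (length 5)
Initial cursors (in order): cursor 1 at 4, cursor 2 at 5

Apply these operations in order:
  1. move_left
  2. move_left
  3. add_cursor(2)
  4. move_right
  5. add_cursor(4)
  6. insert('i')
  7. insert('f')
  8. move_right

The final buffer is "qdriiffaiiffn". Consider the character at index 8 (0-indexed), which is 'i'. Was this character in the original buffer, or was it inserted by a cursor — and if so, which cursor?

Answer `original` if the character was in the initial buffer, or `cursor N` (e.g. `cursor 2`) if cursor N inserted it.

After op 1 (move_left): buffer="qdran" (len 5), cursors c1@3 c2@4, authorship .....
After op 2 (move_left): buffer="qdran" (len 5), cursors c1@2 c2@3, authorship .....
After op 3 (add_cursor(2)): buffer="qdran" (len 5), cursors c1@2 c3@2 c2@3, authorship .....
After op 4 (move_right): buffer="qdran" (len 5), cursors c1@3 c3@3 c2@4, authorship .....
After op 5 (add_cursor(4)): buffer="qdran" (len 5), cursors c1@3 c3@3 c2@4 c4@4, authorship .....
After op 6 (insert('i')): buffer="qdriiaiin" (len 9), cursors c1@5 c3@5 c2@8 c4@8, authorship ...13.24.
After op 7 (insert('f')): buffer="qdriiffaiiffn" (len 13), cursors c1@7 c3@7 c2@12 c4@12, authorship ...1313.2424.
After op 8 (move_right): buffer="qdriiffaiiffn" (len 13), cursors c1@8 c3@8 c2@13 c4@13, authorship ...1313.2424.
Authorship (.=original, N=cursor N): . . . 1 3 1 3 . 2 4 2 4 .
Index 8: author = 2

Answer: cursor 2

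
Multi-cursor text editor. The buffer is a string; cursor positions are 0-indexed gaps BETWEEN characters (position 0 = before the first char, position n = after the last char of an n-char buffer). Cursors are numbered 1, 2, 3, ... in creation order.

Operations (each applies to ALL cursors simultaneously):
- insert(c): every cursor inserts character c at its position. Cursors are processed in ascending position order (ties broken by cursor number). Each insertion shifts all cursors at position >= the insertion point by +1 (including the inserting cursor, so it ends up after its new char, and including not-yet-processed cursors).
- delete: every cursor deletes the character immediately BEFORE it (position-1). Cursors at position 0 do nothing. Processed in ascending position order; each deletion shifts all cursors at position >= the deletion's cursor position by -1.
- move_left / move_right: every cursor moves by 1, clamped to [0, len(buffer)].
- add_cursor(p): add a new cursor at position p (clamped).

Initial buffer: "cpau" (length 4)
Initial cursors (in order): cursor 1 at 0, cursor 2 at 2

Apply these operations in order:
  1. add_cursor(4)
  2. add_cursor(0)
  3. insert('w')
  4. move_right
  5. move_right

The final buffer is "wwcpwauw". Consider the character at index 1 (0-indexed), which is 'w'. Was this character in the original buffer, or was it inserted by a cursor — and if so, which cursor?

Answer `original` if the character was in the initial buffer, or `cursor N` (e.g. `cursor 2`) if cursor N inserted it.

After op 1 (add_cursor(4)): buffer="cpau" (len 4), cursors c1@0 c2@2 c3@4, authorship ....
After op 2 (add_cursor(0)): buffer="cpau" (len 4), cursors c1@0 c4@0 c2@2 c3@4, authorship ....
After op 3 (insert('w')): buffer="wwcpwauw" (len 8), cursors c1@2 c4@2 c2@5 c3@8, authorship 14..2..3
After op 4 (move_right): buffer="wwcpwauw" (len 8), cursors c1@3 c4@3 c2@6 c3@8, authorship 14..2..3
After op 5 (move_right): buffer="wwcpwauw" (len 8), cursors c1@4 c4@4 c2@7 c3@8, authorship 14..2..3
Authorship (.=original, N=cursor N): 1 4 . . 2 . . 3
Index 1: author = 4

Answer: cursor 4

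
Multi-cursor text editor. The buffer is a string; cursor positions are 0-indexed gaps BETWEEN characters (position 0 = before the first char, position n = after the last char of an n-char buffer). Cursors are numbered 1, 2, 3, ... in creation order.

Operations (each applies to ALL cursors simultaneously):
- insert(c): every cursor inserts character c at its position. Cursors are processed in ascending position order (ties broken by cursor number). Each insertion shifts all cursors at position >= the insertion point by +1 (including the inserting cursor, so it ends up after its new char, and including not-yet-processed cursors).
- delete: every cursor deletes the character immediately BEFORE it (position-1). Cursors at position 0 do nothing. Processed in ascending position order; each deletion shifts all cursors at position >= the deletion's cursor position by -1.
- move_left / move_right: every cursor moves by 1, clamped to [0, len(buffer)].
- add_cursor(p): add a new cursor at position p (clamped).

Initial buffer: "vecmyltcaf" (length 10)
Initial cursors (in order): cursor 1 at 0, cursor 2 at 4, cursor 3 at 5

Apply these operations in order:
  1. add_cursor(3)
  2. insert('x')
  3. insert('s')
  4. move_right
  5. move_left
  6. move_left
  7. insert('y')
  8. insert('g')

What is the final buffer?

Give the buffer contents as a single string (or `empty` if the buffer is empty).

After op 1 (add_cursor(3)): buffer="vecmyltcaf" (len 10), cursors c1@0 c4@3 c2@4 c3@5, authorship ..........
After op 2 (insert('x')): buffer="xvecxmxyxltcaf" (len 14), cursors c1@1 c4@5 c2@7 c3@9, authorship 1...4.2.3.....
After op 3 (insert('s')): buffer="xsvecxsmxsyxsltcaf" (len 18), cursors c1@2 c4@7 c2@10 c3@13, authorship 11...44.22.33.....
After op 4 (move_right): buffer="xsvecxsmxsyxsltcaf" (len 18), cursors c1@3 c4@8 c2@11 c3@14, authorship 11...44.22.33.....
After op 5 (move_left): buffer="xsvecxsmxsyxsltcaf" (len 18), cursors c1@2 c4@7 c2@10 c3@13, authorship 11...44.22.33.....
After op 6 (move_left): buffer="xsvecxsmxsyxsltcaf" (len 18), cursors c1@1 c4@6 c2@9 c3@12, authorship 11...44.22.33.....
After op 7 (insert('y')): buffer="xysvecxysmxysyxysltcaf" (len 22), cursors c1@2 c4@8 c2@12 c3@16, authorship 111...444.222.333.....
After op 8 (insert('g')): buffer="xygsvecxygsmxygsyxygsltcaf" (len 26), cursors c1@3 c4@10 c2@15 c3@20, authorship 1111...4444.2222.3333.....

Answer: xygsvecxygsmxygsyxygsltcaf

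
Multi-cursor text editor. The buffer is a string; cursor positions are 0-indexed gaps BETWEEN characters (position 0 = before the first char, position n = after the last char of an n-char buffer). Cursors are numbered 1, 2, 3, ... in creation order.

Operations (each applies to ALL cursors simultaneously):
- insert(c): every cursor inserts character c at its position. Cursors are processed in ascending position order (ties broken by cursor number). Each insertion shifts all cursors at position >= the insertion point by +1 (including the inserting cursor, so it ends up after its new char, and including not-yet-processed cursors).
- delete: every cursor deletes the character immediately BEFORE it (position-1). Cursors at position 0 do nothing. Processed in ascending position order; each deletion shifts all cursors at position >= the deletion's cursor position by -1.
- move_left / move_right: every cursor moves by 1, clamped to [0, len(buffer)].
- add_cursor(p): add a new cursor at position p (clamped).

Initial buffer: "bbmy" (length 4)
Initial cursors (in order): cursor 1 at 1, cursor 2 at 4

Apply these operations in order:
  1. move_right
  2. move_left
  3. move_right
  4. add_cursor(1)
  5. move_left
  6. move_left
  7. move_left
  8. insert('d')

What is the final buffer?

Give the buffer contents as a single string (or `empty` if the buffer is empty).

After op 1 (move_right): buffer="bbmy" (len 4), cursors c1@2 c2@4, authorship ....
After op 2 (move_left): buffer="bbmy" (len 4), cursors c1@1 c2@3, authorship ....
After op 3 (move_right): buffer="bbmy" (len 4), cursors c1@2 c2@4, authorship ....
After op 4 (add_cursor(1)): buffer="bbmy" (len 4), cursors c3@1 c1@2 c2@4, authorship ....
After op 5 (move_left): buffer="bbmy" (len 4), cursors c3@0 c1@1 c2@3, authorship ....
After op 6 (move_left): buffer="bbmy" (len 4), cursors c1@0 c3@0 c2@2, authorship ....
After op 7 (move_left): buffer="bbmy" (len 4), cursors c1@0 c3@0 c2@1, authorship ....
After op 8 (insert('d')): buffer="ddbdbmy" (len 7), cursors c1@2 c3@2 c2@4, authorship 13.2...

Answer: ddbdbmy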